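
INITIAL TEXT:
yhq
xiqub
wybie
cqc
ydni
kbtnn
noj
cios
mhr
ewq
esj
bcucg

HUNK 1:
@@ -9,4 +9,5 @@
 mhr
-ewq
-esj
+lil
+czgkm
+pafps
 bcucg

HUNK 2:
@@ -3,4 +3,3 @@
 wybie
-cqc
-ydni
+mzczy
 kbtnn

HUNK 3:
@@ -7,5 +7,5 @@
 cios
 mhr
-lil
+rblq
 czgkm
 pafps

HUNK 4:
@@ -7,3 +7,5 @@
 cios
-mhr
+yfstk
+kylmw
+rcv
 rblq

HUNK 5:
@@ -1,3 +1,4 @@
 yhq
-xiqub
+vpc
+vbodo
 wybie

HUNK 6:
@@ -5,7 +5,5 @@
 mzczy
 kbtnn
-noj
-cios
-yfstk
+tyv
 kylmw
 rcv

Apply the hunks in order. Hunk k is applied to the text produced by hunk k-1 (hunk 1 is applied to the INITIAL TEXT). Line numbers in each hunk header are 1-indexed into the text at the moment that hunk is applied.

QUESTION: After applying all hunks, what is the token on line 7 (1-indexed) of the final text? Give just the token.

Hunk 1: at line 9 remove [ewq,esj] add [lil,czgkm,pafps] -> 13 lines: yhq xiqub wybie cqc ydni kbtnn noj cios mhr lil czgkm pafps bcucg
Hunk 2: at line 3 remove [cqc,ydni] add [mzczy] -> 12 lines: yhq xiqub wybie mzczy kbtnn noj cios mhr lil czgkm pafps bcucg
Hunk 3: at line 7 remove [lil] add [rblq] -> 12 lines: yhq xiqub wybie mzczy kbtnn noj cios mhr rblq czgkm pafps bcucg
Hunk 4: at line 7 remove [mhr] add [yfstk,kylmw,rcv] -> 14 lines: yhq xiqub wybie mzczy kbtnn noj cios yfstk kylmw rcv rblq czgkm pafps bcucg
Hunk 5: at line 1 remove [xiqub] add [vpc,vbodo] -> 15 lines: yhq vpc vbodo wybie mzczy kbtnn noj cios yfstk kylmw rcv rblq czgkm pafps bcucg
Hunk 6: at line 5 remove [noj,cios,yfstk] add [tyv] -> 13 lines: yhq vpc vbodo wybie mzczy kbtnn tyv kylmw rcv rblq czgkm pafps bcucg
Final line 7: tyv

Answer: tyv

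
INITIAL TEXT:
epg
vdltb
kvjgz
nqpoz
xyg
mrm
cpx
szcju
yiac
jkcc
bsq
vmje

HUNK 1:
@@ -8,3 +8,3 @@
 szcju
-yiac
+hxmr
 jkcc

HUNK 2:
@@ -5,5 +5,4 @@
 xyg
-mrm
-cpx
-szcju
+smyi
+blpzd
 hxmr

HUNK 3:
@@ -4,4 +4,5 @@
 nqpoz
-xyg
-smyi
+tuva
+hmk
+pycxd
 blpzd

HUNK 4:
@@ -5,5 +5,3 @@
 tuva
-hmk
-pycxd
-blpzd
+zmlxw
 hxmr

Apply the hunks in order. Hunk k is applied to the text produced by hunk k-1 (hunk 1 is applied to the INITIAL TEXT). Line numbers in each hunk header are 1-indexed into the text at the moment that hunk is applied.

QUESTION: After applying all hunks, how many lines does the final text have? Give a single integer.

Answer: 10

Derivation:
Hunk 1: at line 8 remove [yiac] add [hxmr] -> 12 lines: epg vdltb kvjgz nqpoz xyg mrm cpx szcju hxmr jkcc bsq vmje
Hunk 2: at line 5 remove [mrm,cpx,szcju] add [smyi,blpzd] -> 11 lines: epg vdltb kvjgz nqpoz xyg smyi blpzd hxmr jkcc bsq vmje
Hunk 3: at line 4 remove [xyg,smyi] add [tuva,hmk,pycxd] -> 12 lines: epg vdltb kvjgz nqpoz tuva hmk pycxd blpzd hxmr jkcc bsq vmje
Hunk 4: at line 5 remove [hmk,pycxd,blpzd] add [zmlxw] -> 10 lines: epg vdltb kvjgz nqpoz tuva zmlxw hxmr jkcc bsq vmje
Final line count: 10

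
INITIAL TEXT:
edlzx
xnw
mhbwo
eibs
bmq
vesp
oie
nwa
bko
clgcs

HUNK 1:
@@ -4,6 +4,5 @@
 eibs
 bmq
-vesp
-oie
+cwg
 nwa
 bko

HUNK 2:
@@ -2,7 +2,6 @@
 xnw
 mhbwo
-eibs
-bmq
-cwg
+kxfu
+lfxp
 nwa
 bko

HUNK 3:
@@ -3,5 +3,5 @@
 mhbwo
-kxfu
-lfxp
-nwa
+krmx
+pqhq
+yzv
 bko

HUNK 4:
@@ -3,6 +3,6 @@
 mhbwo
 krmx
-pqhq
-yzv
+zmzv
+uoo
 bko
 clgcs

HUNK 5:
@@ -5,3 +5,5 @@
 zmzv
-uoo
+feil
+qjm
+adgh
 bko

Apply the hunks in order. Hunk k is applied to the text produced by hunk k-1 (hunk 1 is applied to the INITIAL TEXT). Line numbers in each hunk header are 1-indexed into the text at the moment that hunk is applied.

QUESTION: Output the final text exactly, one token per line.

Hunk 1: at line 4 remove [vesp,oie] add [cwg] -> 9 lines: edlzx xnw mhbwo eibs bmq cwg nwa bko clgcs
Hunk 2: at line 2 remove [eibs,bmq,cwg] add [kxfu,lfxp] -> 8 lines: edlzx xnw mhbwo kxfu lfxp nwa bko clgcs
Hunk 3: at line 3 remove [kxfu,lfxp,nwa] add [krmx,pqhq,yzv] -> 8 lines: edlzx xnw mhbwo krmx pqhq yzv bko clgcs
Hunk 4: at line 3 remove [pqhq,yzv] add [zmzv,uoo] -> 8 lines: edlzx xnw mhbwo krmx zmzv uoo bko clgcs
Hunk 5: at line 5 remove [uoo] add [feil,qjm,adgh] -> 10 lines: edlzx xnw mhbwo krmx zmzv feil qjm adgh bko clgcs

Answer: edlzx
xnw
mhbwo
krmx
zmzv
feil
qjm
adgh
bko
clgcs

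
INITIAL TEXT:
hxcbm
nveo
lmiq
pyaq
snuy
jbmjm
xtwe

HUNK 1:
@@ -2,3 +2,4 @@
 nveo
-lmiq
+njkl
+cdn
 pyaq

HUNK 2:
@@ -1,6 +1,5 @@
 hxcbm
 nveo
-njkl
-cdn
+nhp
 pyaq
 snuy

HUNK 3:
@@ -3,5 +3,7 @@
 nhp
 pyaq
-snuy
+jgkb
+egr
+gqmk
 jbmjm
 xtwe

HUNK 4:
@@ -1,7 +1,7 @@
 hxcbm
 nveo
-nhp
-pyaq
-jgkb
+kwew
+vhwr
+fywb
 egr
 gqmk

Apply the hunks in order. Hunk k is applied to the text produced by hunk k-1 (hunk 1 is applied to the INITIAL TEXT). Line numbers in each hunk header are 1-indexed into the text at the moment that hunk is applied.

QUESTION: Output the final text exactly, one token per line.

Hunk 1: at line 2 remove [lmiq] add [njkl,cdn] -> 8 lines: hxcbm nveo njkl cdn pyaq snuy jbmjm xtwe
Hunk 2: at line 1 remove [njkl,cdn] add [nhp] -> 7 lines: hxcbm nveo nhp pyaq snuy jbmjm xtwe
Hunk 3: at line 3 remove [snuy] add [jgkb,egr,gqmk] -> 9 lines: hxcbm nveo nhp pyaq jgkb egr gqmk jbmjm xtwe
Hunk 4: at line 1 remove [nhp,pyaq,jgkb] add [kwew,vhwr,fywb] -> 9 lines: hxcbm nveo kwew vhwr fywb egr gqmk jbmjm xtwe

Answer: hxcbm
nveo
kwew
vhwr
fywb
egr
gqmk
jbmjm
xtwe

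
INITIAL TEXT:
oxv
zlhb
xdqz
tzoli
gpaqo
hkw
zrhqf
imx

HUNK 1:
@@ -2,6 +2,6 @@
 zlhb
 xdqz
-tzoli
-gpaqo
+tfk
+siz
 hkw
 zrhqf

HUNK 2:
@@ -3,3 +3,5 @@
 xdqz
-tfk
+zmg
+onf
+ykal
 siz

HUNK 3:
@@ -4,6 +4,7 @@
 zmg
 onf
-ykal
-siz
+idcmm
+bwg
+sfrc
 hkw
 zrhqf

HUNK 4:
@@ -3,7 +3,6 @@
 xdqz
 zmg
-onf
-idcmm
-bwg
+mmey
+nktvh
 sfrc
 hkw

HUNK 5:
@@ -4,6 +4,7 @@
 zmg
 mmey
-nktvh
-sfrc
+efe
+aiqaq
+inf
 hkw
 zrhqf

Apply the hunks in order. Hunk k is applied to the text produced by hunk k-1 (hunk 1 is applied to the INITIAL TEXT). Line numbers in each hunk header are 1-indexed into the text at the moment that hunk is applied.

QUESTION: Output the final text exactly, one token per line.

Hunk 1: at line 2 remove [tzoli,gpaqo] add [tfk,siz] -> 8 lines: oxv zlhb xdqz tfk siz hkw zrhqf imx
Hunk 2: at line 3 remove [tfk] add [zmg,onf,ykal] -> 10 lines: oxv zlhb xdqz zmg onf ykal siz hkw zrhqf imx
Hunk 3: at line 4 remove [ykal,siz] add [idcmm,bwg,sfrc] -> 11 lines: oxv zlhb xdqz zmg onf idcmm bwg sfrc hkw zrhqf imx
Hunk 4: at line 3 remove [onf,idcmm,bwg] add [mmey,nktvh] -> 10 lines: oxv zlhb xdqz zmg mmey nktvh sfrc hkw zrhqf imx
Hunk 5: at line 4 remove [nktvh,sfrc] add [efe,aiqaq,inf] -> 11 lines: oxv zlhb xdqz zmg mmey efe aiqaq inf hkw zrhqf imx

Answer: oxv
zlhb
xdqz
zmg
mmey
efe
aiqaq
inf
hkw
zrhqf
imx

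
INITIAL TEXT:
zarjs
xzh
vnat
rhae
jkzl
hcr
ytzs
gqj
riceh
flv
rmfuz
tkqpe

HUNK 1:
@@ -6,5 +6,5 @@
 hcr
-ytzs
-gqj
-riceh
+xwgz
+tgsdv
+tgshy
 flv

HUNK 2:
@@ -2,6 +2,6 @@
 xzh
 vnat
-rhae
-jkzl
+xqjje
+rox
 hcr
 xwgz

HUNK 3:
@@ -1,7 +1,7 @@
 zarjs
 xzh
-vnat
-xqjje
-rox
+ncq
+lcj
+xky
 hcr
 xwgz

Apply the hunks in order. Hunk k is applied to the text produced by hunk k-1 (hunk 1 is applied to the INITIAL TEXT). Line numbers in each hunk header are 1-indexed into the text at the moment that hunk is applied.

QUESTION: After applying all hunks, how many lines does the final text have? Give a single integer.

Hunk 1: at line 6 remove [ytzs,gqj,riceh] add [xwgz,tgsdv,tgshy] -> 12 lines: zarjs xzh vnat rhae jkzl hcr xwgz tgsdv tgshy flv rmfuz tkqpe
Hunk 2: at line 2 remove [rhae,jkzl] add [xqjje,rox] -> 12 lines: zarjs xzh vnat xqjje rox hcr xwgz tgsdv tgshy flv rmfuz tkqpe
Hunk 3: at line 1 remove [vnat,xqjje,rox] add [ncq,lcj,xky] -> 12 lines: zarjs xzh ncq lcj xky hcr xwgz tgsdv tgshy flv rmfuz tkqpe
Final line count: 12

Answer: 12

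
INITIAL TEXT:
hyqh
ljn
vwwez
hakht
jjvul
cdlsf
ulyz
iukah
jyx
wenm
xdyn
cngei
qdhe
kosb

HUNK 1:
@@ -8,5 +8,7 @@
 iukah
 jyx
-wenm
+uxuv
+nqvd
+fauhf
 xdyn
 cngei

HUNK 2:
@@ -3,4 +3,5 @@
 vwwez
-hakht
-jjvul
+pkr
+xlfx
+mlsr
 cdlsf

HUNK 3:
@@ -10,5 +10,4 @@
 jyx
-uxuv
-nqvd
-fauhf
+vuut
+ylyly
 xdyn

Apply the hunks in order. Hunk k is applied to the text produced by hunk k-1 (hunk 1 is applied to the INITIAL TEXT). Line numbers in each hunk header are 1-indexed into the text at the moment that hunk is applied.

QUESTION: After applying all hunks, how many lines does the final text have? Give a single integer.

Hunk 1: at line 8 remove [wenm] add [uxuv,nqvd,fauhf] -> 16 lines: hyqh ljn vwwez hakht jjvul cdlsf ulyz iukah jyx uxuv nqvd fauhf xdyn cngei qdhe kosb
Hunk 2: at line 3 remove [hakht,jjvul] add [pkr,xlfx,mlsr] -> 17 lines: hyqh ljn vwwez pkr xlfx mlsr cdlsf ulyz iukah jyx uxuv nqvd fauhf xdyn cngei qdhe kosb
Hunk 3: at line 10 remove [uxuv,nqvd,fauhf] add [vuut,ylyly] -> 16 lines: hyqh ljn vwwez pkr xlfx mlsr cdlsf ulyz iukah jyx vuut ylyly xdyn cngei qdhe kosb
Final line count: 16

Answer: 16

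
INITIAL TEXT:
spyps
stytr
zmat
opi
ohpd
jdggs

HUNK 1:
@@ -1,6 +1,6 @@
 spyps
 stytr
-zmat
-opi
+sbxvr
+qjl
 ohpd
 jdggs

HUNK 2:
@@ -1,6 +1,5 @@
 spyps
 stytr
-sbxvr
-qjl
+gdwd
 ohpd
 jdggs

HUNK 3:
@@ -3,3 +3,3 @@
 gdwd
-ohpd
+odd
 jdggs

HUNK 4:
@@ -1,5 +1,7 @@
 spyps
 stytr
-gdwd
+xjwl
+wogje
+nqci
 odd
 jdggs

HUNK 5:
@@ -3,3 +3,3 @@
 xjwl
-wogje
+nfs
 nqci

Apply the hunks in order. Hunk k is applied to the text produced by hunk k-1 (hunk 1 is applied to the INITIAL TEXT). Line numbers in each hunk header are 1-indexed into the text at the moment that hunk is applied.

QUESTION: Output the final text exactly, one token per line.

Answer: spyps
stytr
xjwl
nfs
nqci
odd
jdggs

Derivation:
Hunk 1: at line 1 remove [zmat,opi] add [sbxvr,qjl] -> 6 lines: spyps stytr sbxvr qjl ohpd jdggs
Hunk 2: at line 1 remove [sbxvr,qjl] add [gdwd] -> 5 lines: spyps stytr gdwd ohpd jdggs
Hunk 3: at line 3 remove [ohpd] add [odd] -> 5 lines: spyps stytr gdwd odd jdggs
Hunk 4: at line 1 remove [gdwd] add [xjwl,wogje,nqci] -> 7 lines: spyps stytr xjwl wogje nqci odd jdggs
Hunk 5: at line 3 remove [wogje] add [nfs] -> 7 lines: spyps stytr xjwl nfs nqci odd jdggs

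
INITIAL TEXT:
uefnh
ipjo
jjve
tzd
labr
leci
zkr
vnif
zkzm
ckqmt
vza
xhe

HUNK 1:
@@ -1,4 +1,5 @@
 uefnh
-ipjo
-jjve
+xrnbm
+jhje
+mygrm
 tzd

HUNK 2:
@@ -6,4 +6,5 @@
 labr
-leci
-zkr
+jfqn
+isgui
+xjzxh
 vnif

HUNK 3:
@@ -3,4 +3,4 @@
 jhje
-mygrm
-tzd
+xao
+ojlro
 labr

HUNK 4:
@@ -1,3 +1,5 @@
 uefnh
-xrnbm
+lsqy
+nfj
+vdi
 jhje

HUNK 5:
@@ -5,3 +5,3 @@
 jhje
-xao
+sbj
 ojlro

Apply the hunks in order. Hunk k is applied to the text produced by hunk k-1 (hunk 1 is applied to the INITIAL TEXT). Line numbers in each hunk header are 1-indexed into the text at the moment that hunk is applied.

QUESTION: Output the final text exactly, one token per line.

Answer: uefnh
lsqy
nfj
vdi
jhje
sbj
ojlro
labr
jfqn
isgui
xjzxh
vnif
zkzm
ckqmt
vza
xhe

Derivation:
Hunk 1: at line 1 remove [ipjo,jjve] add [xrnbm,jhje,mygrm] -> 13 lines: uefnh xrnbm jhje mygrm tzd labr leci zkr vnif zkzm ckqmt vza xhe
Hunk 2: at line 6 remove [leci,zkr] add [jfqn,isgui,xjzxh] -> 14 lines: uefnh xrnbm jhje mygrm tzd labr jfqn isgui xjzxh vnif zkzm ckqmt vza xhe
Hunk 3: at line 3 remove [mygrm,tzd] add [xao,ojlro] -> 14 lines: uefnh xrnbm jhje xao ojlro labr jfqn isgui xjzxh vnif zkzm ckqmt vza xhe
Hunk 4: at line 1 remove [xrnbm] add [lsqy,nfj,vdi] -> 16 lines: uefnh lsqy nfj vdi jhje xao ojlro labr jfqn isgui xjzxh vnif zkzm ckqmt vza xhe
Hunk 5: at line 5 remove [xao] add [sbj] -> 16 lines: uefnh lsqy nfj vdi jhje sbj ojlro labr jfqn isgui xjzxh vnif zkzm ckqmt vza xhe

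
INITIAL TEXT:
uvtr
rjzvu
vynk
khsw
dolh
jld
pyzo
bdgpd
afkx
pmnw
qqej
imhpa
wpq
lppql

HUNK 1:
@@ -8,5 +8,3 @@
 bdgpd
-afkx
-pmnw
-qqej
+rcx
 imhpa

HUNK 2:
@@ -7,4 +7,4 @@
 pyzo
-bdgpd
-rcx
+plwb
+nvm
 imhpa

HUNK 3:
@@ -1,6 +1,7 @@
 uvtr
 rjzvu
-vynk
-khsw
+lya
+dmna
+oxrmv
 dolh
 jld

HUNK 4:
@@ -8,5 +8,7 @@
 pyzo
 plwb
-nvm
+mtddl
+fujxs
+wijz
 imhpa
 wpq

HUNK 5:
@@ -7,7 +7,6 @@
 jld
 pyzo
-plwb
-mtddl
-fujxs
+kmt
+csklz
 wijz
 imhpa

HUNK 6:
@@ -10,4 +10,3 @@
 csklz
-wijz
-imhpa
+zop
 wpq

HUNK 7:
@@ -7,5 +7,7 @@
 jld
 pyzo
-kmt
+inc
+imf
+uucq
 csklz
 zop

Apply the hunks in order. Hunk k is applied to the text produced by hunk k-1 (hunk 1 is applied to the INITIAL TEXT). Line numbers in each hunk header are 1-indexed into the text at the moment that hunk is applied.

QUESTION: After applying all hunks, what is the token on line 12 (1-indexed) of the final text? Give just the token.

Answer: csklz

Derivation:
Hunk 1: at line 8 remove [afkx,pmnw,qqej] add [rcx] -> 12 lines: uvtr rjzvu vynk khsw dolh jld pyzo bdgpd rcx imhpa wpq lppql
Hunk 2: at line 7 remove [bdgpd,rcx] add [plwb,nvm] -> 12 lines: uvtr rjzvu vynk khsw dolh jld pyzo plwb nvm imhpa wpq lppql
Hunk 3: at line 1 remove [vynk,khsw] add [lya,dmna,oxrmv] -> 13 lines: uvtr rjzvu lya dmna oxrmv dolh jld pyzo plwb nvm imhpa wpq lppql
Hunk 4: at line 8 remove [nvm] add [mtddl,fujxs,wijz] -> 15 lines: uvtr rjzvu lya dmna oxrmv dolh jld pyzo plwb mtddl fujxs wijz imhpa wpq lppql
Hunk 5: at line 7 remove [plwb,mtddl,fujxs] add [kmt,csklz] -> 14 lines: uvtr rjzvu lya dmna oxrmv dolh jld pyzo kmt csklz wijz imhpa wpq lppql
Hunk 6: at line 10 remove [wijz,imhpa] add [zop] -> 13 lines: uvtr rjzvu lya dmna oxrmv dolh jld pyzo kmt csklz zop wpq lppql
Hunk 7: at line 7 remove [kmt] add [inc,imf,uucq] -> 15 lines: uvtr rjzvu lya dmna oxrmv dolh jld pyzo inc imf uucq csklz zop wpq lppql
Final line 12: csklz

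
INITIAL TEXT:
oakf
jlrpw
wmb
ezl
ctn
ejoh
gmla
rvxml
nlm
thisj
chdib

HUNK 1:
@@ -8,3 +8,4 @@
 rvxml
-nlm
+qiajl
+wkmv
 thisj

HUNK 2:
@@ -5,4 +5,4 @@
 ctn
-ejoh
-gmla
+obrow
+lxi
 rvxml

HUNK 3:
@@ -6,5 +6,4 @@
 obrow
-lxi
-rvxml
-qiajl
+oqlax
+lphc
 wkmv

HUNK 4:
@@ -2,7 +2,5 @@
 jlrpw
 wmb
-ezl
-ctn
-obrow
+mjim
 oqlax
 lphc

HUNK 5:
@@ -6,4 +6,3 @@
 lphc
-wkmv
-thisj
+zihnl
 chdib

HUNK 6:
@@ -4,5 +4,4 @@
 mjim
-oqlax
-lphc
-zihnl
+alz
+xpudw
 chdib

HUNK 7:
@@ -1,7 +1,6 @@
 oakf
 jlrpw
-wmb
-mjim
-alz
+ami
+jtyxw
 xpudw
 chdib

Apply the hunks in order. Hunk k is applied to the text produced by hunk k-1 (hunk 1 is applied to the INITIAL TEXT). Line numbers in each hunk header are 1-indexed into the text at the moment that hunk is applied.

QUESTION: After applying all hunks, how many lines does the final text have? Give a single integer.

Answer: 6

Derivation:
Hunk 1: at line 8 remove [nlm] add [qiajl,wkmv] -> 12 lines: oakf jlrpw wmb ezl ctn ejoh gmla rvxml qiajl wkmv thisj chdib
Hunk 2: at line 5 remove [ejoh,gmla] add [obrow,lxi] -> 12 lines: oakf jlrpw wmb ezl ctn obrow lxi rvxml qiajl wkmv thisj chdib
Hunk 3: at line 6 remove [lxi,rvxml,qiajl] add [oqlax,lphc] -> 11 lines: oakf jlrpw wmb ezl ctn obrow oqlax lphc wkmv thisj chdib
Hunk 4: at line 2 remove [ezl,ctn,obrow] add [mjim] -> 9 lines: oakf jlrpw wmb mjim oqlax lphc wkmv thisj chdib
Hunk 5: at line 6 remove [wkmv,thisj] add [zihnl] -> 8 lines: oakf jlrpw wmb mjim oqlax lphc zihnl chdib
Hunk 6: at line 4 remove [oqlax,lphc,zihnl] add [alz,xpudw] -> 7 lines: oakf jlrpw wmb mjim alz xpudw chdib
Hunk 7: at line 1 remove [wmb,mjim,alz] add [ami,jtyxw] -> 6 lines: oakf jlrpw ami jtyxw xpudw chdib
Final line count: 6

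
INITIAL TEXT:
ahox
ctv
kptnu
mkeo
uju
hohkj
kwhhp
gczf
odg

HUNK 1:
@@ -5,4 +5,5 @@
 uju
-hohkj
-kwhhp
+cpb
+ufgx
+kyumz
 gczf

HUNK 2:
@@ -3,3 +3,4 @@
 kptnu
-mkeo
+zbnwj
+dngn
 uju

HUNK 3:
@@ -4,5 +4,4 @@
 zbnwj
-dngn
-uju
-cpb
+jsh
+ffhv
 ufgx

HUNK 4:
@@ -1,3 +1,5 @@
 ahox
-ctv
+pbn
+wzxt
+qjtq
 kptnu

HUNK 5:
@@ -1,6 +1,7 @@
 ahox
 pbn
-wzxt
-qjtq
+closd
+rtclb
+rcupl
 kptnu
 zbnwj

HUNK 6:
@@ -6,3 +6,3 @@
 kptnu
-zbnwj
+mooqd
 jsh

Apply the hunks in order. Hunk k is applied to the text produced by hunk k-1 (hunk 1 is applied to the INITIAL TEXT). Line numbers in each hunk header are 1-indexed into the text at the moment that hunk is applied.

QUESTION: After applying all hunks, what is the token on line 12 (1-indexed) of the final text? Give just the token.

Hunk 1: at line 5 remove [hohkj,kwhhp] add [cpb,ufgx,kyumz] -> 10 lines: ahox ctv kptnu mkeo uju cpb ufgx kyumz gczf odg
Hunk 2: at line 3 remove [mkeo] add [zbnwj,dngn] -> 11 lines: ahox ctv kptnu zbnwj dngn uju cpb ufgx kyumz gczf odg
Hunk 3: at line 4 remove [dngn,uju,cpb] add [jsh,ffhv] -> 10 lines: ahox ctv kptnu zbnwj jsh ffhv ufgx kyumz gczf odg
Hunk 4: at line 1 remove [ctv] add [pbn,wzxt,qjtq] -> 12 lines: ahox pbn wzxt qjtq kptnu zbnwj jsh ffhv ufgx kyumz gczf odg
Hunk 5: at line 1 remove [wzxt,qjtq] add [closd,rtclb,rcupl] -> 13 lines: ahox pbn closd rtclb rcupl kptnu zbnwj jsh ffhv ufgx kyumz gczf odg
Hunk 6: at line 6 remove [zbnwj] add [mooqd] -> 13 lines: ahox pbn closd rtclb rcupl kptnu mooqd jsh ffhv ufgx kyumz gczf odg
Final line 12: gczf

Answer: gczf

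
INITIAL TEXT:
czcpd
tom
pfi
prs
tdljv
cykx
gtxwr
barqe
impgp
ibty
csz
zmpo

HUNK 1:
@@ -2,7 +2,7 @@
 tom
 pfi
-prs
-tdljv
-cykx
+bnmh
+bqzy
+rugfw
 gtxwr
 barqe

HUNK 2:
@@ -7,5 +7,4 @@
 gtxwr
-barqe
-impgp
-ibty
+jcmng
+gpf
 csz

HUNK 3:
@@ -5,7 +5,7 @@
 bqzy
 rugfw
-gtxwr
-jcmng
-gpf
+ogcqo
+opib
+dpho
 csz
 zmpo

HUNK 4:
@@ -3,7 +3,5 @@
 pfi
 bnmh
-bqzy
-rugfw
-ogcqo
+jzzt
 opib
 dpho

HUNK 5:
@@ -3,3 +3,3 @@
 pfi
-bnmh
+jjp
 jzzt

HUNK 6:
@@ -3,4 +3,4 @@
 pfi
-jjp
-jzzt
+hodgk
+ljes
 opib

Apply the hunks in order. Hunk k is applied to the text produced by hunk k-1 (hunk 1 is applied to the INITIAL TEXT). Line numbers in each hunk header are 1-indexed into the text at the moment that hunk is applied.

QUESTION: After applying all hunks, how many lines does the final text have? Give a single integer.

Answer: 9

Derivation:
Hunk 1: at line 2 remove [prs,tdljv,cykx] add [bnmh,bqzy,rugfw] -> 12 lines: czcpd tom pfi bnmh bqzy rugfw gtxwr barqe impgp ibty csz zmpo
Hunk 2: at line 7 remove [barqe,impgp,ibty] add [jcmng,gpf] -> 11 lines: czcpd tom pfi bnmh bqzy rugfw gtxwr jcmng gpf csz zmpo
Hunk 3: at line 5 remove [gtxwr,jcmng,gpf] add [ogcqo,opib,dpho] -> 11 lines: czcpd tom pfi bnmh bqzy rugfw ogcqo opib dpho csz zmpo
Hunk 4: at line 3 remove [bqzy,rugfw,ogcqo] add [jzzt] -> 9 lines: czcpd tom pfi bnmh jzzt opib dpho csz zmpo
Hunk 5: at line 3 remove [bnmh] add [jjp] -> 9 lines: czcpd tom pfi jjp jzzt opib dpho csz zmpo
Hunk 6: at line 3 remove [jjp,jzzt] add [hodgk,ljes] -> 9 lines: czcpd tom pfi hodgk ljes opib dpho csz zmpo
Final line count: 9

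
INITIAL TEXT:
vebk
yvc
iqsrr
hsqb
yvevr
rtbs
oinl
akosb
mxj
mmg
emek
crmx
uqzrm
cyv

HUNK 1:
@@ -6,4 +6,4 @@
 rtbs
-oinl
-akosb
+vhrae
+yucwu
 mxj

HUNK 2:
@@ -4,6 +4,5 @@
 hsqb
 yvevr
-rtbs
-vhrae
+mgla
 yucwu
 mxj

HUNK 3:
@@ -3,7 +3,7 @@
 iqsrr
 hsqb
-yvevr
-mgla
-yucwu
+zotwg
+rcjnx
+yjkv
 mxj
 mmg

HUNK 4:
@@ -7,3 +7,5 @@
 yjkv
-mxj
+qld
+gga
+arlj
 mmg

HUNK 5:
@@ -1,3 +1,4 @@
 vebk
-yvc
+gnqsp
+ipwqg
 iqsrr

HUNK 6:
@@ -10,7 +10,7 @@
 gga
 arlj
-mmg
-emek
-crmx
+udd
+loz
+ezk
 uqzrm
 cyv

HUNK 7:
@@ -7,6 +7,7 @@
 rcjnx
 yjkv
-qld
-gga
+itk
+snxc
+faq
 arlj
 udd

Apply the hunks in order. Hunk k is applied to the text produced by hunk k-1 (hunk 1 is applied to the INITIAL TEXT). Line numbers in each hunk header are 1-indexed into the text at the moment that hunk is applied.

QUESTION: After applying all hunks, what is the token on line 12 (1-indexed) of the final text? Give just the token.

Answer: arlj

Derivation:
Hunk 1: at line 6 remove [oinl,akosb] add [vhrae,yucwu] -> 14 lines: vebk yvc iqsrr hsqb yvevr rtbs vhrae yucwu mxj mmg emek crmx uqzrm cyv
Hunk 2: at line 4 remove [rtbs,vhrae] add [mgla] -> 13 lines: vebk yvc iqsrr hsqb yvevr mgla yucwu mxj mmg emek crmx uqzrm cyv
Hunk 3: at line 3 remove [yvevr,mgla,yucwu] add [zotwg,rcjnx,yjkv] -> 13 lines: vebk yvc iqsrr hsqb zotwg rcjnx yjkv mxj mmg emek crmx uqzrm cyv
Hunk 4: at line 7 remove [mxj] add [qld,gga,arlj] -> 15 lines: vebk yvc iqsrr hsqb zotwg rcjnx yjkv qld gga arlj mmg emek crmx uqzrm cyv
Hunk 5: at line 1 remove [yvc] add [gnqsp,ipwqg] -> 16 lines: vebk gnqsp ipwqg iqsrr hsqb zotwg rcjnx yjkv qld gga arlj mmg emek crmx uqzrm cyv
Hunk 6: at line 10 remove [mmg,emek,crmx] add [udd,loz,ezk] -> 16 lines: vebk gnqsp ipwqg iqsrr hsqb zotwg rcjnx yjkv qld gga arlj udd loz ezk uqzrm cyv
Hunk 7: at line 7 remove [qld,gga] add [itk,snxc,faq] -> 17 lines: vebk gnqsp ipwqg iqsrr hsqb zotwg rcjnx yjkv itk snxc faq arlj udd loz ezk uqzrm cyv
Final line 12: arlj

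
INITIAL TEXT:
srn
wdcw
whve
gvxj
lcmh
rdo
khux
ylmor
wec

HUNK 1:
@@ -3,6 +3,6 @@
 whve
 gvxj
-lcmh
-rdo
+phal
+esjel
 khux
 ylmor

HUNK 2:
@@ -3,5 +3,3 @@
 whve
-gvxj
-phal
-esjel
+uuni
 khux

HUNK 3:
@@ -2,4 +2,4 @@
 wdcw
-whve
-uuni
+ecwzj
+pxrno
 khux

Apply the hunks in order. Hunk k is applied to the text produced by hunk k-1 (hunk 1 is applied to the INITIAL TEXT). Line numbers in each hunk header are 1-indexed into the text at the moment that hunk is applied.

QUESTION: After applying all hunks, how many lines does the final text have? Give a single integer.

Answer: 7

Derivation:
Hunk 1: at line 3 remove [lcmh,rdo] add [phal,esjel] -> 9 lines: srn wdcw whve gvxj phal esjel khux ylmor wec
Hunk 2: at line 3 remove [gvxj,phal,esjel] add [uuni] -> 7 lines: srn wdcw whve uuni khux ylmor wec
Hunk 3: at line 2 remove [whve,uuni] add [ecwzj,pxrno] -> 7 lines: srn wdcw ecwzj pxrno khux ylmor wec
Final line count: 7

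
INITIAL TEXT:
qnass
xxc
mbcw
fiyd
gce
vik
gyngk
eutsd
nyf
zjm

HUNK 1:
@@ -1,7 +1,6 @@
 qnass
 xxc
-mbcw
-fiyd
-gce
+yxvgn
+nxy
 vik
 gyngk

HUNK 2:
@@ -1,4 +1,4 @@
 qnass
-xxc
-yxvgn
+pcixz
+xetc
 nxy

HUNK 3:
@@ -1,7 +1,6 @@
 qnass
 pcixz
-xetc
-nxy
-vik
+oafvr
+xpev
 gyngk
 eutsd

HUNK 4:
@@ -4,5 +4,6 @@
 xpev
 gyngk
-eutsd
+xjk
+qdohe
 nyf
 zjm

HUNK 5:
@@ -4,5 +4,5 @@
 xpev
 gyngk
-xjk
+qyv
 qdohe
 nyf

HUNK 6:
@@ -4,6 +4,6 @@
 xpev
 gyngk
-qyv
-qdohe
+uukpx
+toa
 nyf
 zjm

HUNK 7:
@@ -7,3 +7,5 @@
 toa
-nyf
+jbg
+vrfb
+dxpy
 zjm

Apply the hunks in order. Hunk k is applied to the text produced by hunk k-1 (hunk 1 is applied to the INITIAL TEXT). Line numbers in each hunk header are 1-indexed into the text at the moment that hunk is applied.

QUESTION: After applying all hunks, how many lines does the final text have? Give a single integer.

Answer: 11

Derivation:
Hunk 1: at line 1 remove [mbcw,fiyd,gce] add [yxvgn,nxy] -> 9 lines: qnass xxc yxvgn nxy vik gyngk eutsd nyf zjm
Hunk 2: at line 1 remove [xxc,yxvgn] add [pcixz,xetc] -> 9 lines: qnass pcixz xetc nxy vik gyngk eutsd nyf zjm
Hunk 3: at line 1 remove [xetc,nxy,vik] add [oafvr,xpev] -> 8 lines: qnass pcixz oafvr xpev gyngk eutsd nyf zjm
Hunk 4: at line 4 remove [eutsd] add [xjk,qdohe] -> 9 lines: qnass pcixz oafvr xpev gyngk xjk qdohe nyf zjm
Hunk 5: at line 4 remove [xjk] add [qyv] -> 9 lines: qnass pcixz oafvr xpev gyngk qyv qdohe nyf zjm
Hunk 6: at line 4 remove [qyv,qdohe] add [uukpx,toa] -> 9 lines: qnass pcixz oafvr xpev gyngk uukpx toa nyf zjm
Hunk 7: at line 7 remove [nyf] add [jbg,vrfb,dxpy] -> 11 lines: qnass pcixz oafvr xpev gyngk uukpx toa jbg vrfb dxpy zjm
Final line count: 11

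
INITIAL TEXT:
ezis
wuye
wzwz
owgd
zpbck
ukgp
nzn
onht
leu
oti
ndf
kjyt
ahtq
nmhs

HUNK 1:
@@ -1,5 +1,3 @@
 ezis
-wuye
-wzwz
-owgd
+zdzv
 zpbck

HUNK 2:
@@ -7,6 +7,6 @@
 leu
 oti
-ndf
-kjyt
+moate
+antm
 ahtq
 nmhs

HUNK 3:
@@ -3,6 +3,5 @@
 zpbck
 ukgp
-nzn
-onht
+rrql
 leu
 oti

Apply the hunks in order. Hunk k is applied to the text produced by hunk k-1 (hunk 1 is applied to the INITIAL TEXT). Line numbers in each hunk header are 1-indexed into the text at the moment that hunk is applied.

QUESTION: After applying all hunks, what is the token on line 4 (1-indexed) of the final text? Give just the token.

Hunk 1: at line 1 remove [wuye,wzwz,owgd] add [zdzv] -> 12 lines: ezis zdzv zpbck ukgp nzn onht leu oti ndf kjyt ahtq nmhs
Hunk 2: at line 7 remove [ndf,kjyt] add [moate,antm] -> 12 lines: ezis zdzv zpbck ukgp nzn onht leu oti moate antm ahtq nmhs
Hunk 3: at line 3 remove [nzn,onht] add [rrql] -> 11 lines: ezis zdzv zpbck ukgp rrql leu oti moate antm ahtq nmhs
Final line 4: ukgp

Answer: ukgp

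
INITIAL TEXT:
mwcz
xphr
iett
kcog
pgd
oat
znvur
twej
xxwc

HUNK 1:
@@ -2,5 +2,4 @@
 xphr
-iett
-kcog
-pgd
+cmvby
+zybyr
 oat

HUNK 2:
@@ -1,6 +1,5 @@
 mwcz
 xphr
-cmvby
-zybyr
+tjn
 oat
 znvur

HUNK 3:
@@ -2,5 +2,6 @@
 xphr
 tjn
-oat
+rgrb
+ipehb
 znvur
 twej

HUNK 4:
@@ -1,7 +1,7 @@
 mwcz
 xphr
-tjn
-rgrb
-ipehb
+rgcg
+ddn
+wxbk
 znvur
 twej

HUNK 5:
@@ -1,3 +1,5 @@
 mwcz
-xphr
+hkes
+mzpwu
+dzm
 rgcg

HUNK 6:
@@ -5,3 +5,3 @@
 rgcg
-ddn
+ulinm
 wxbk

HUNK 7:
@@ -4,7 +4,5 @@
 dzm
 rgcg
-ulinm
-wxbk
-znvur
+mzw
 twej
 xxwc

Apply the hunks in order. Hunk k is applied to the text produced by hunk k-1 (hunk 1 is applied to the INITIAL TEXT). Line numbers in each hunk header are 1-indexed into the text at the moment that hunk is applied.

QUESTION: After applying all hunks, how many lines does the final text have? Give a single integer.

Hunk 1: at line 2 remove [iett,kcog,pgd] add [cmvby,zybyr] -> 8 lines: mwcz xphr cmvby zybyr oat znvur twej xxwc
Hunk 2: at line 1 remove [cmvby,zybyr] add [tjn] -> 7 lines: mwcz xphr tjn oat znvur twej xxwc
Hunk 3: at line 2 remove [oat] add [rgrb,ipehb] -> 8 lines: mwcz xphr tjn rgrb ipehb znvur twej xxwc
Hunk 4: at line 1 remove [tjn,rgrb,ipehb] add [rgcg,ddn,wxbk] -> 8 lines: mwcz xphr rgcg ddn wxbk znvur twej xxwc
Hunk 5: at line 1 remove [xphr] add [hkes,mzpwu,dzm] -> 10 lines: mwcz hkes mzpwu dzm rgcg ddn wxbk znvur twej xxwc
Hunk 6: at line 5 remove [ddn] add [ulinm] -> 10 lines: mwcz hkes mzpwu dzm rgcg ulinm wxbk znvur twej xxwc
Hunk 7: at line 4 remove [ulinm,wxbk,znvur] add [mzw] -> 8 lines: mwcz hkes mzpwu dzm rgcg mzw twej xxwc
Final line count: 8

Answer: 8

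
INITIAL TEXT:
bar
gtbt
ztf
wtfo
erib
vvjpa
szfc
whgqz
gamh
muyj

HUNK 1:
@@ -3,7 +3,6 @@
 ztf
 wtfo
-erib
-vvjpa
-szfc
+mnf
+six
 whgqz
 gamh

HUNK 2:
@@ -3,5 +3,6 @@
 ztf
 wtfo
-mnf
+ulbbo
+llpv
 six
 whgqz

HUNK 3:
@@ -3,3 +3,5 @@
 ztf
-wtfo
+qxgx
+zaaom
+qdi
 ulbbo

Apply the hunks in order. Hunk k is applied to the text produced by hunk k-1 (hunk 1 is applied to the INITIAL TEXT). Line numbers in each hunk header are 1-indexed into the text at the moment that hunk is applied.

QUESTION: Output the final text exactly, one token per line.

Answer: bar
gtbt
ztf
qxgx
zaaom
qdi
ulbbo
llpv
six
whgqz
gamh
muyj

Derivation:
Hunk 1: at line 3 remove [erib,vvjpa,szfc] add [mnf,six] -> 9 lines: bar gtbt ztf wtfo mnf six whgqz gamh muyj
Hunk 2: at line 3 remove [mnf] add [ulbbo,llpv] -> 10 lines: bar gtbt ztf wtfo ulbbo llpv six whgqz gamh muyj
Hunk 3: at line 3 remove [wtfo] add [qxgx,zaaom,qdi] -> 12 lines: bar gtbt ztf qxgx zaaom qdi ulbbo llpv six whgqz gamh muyj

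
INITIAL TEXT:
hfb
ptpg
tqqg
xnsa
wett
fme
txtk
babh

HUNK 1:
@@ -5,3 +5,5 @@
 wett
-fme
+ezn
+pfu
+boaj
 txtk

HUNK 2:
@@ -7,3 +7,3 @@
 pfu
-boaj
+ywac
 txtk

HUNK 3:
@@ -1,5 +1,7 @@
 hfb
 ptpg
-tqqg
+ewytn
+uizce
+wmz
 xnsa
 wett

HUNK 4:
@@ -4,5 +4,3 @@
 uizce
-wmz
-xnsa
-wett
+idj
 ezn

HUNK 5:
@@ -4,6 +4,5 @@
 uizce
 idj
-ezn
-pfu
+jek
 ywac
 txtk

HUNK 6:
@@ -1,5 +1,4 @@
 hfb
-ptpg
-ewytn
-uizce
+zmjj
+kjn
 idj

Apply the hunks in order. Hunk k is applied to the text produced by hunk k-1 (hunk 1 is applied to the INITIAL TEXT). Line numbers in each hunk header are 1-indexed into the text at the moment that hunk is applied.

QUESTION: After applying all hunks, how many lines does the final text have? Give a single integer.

Answer: 8

Derivation:
Hunk 1: at line 5 remove [fme] add [ezn,pfu,boaj] -> 10 lines: hfb ptpg tqqg xnsa wett ezn pfu boaj txtk babh
Hunk 2: at line 7 remove [boaj] add [ywac] -> 10 lines: hfb ptpg tqqg xnsa wett ezn pfu ywac txtk babh
Hunk 3: at line 1 remove [tqqg] add [ewytn,uizce,wmz] -> 12 lines: hfb ptpg ewytn uizce wmz xnsa wett ezn pfu ywac txtk babh
Hunk 4: at line 4 remove [wmz,xnsa,wett] add [idj] -> 10 lines: hfb ptpg ewytn uizce idj ezn pfu ywac txtk babh
Hunk 5: at line 4 remove [ezn,pfu] add [jek] -> 9 lines: hfb ptpg ewytn uizce idj jek ywac txtk babh
Hunk 6: at line 1 remove [ptpg,ewytn,uizce] add [zmjj,kjn] -> 8 lines: hfb zmjj kjn idj jek ywac txtk babh
Final line count: 8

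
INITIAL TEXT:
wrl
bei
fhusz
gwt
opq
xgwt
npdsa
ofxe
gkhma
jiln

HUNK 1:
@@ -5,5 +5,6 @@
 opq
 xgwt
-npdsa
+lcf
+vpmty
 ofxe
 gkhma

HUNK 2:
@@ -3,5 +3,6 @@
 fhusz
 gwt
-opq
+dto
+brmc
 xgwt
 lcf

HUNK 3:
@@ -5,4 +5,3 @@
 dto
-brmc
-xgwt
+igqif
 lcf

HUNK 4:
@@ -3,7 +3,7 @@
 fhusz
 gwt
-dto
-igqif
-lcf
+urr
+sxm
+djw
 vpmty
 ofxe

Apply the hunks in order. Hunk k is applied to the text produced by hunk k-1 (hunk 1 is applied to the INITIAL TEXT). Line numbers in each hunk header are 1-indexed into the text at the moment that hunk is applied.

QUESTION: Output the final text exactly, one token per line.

Answer: wrl
bei
fhusz
gwt
urr
sxm
djw
vpmty
ofxe
gkhma
jiln

Derivation:
Hunk 1: at line 5 remove [npdsa] add [lcf,vpmty] -> 11 lines: wrl bei fhusz gwt opq xgwt lcf vpmty ofxe gkhma jiln
Hunk 2: at line 3 remove [opq] add [dto,brmc] -> 12 lines: wrl bei fhusz gwt dto brmc xgwt lcf vpmty ofxe gkhma jiln
Hunk 3: at line 5 remove [brmc,xgwt] add [igqif] -> 11 lines: wrl bei fhusz gwt dto igqif lcf vpmty ofxe gkhma jiln
Hunk 4: at line 3 remove [dto,igqif,lcf] add [urr,sxm,djw] -> 11 lines: wrl bei fhusz gwt urr sxm djw vpmty ofxe gkhma jiln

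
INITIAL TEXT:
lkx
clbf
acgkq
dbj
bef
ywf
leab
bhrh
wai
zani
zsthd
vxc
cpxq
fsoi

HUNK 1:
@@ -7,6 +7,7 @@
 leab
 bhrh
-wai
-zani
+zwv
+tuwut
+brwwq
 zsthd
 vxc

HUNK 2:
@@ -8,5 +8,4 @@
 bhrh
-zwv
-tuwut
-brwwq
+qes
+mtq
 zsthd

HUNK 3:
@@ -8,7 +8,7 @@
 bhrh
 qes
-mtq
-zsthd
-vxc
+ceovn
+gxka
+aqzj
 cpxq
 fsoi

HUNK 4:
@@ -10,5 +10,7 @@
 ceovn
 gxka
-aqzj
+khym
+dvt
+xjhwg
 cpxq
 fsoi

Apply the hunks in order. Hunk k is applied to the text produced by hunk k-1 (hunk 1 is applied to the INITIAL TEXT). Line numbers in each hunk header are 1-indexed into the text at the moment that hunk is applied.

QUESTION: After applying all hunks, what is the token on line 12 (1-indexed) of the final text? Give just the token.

Hunk 1: at line 7 remove [wai,zani] add [zwv,tuwut,brwwq] -> 15 lines: lkx clbf acgkq dbj bef ywf leab bhrh zwv tuwut brwwq zsthd vxc cpxq fsoi
Hunk 2: at line 8 remove [zwv,tuwut,brwwq] add [qes,mtq] -> 14 lines: lkx clbf acgkq dbj bef ywf leab bhrh qes mtq zsthd vxc cpxq fsoi
Hunk 3: at line 8 remove [mtq,zsthd,vxc] add [ceovn,gxka,aqzj] -> 14 lines: lkx clbf acgkq dbj bef ywf leab bhrh qes ceovn gxka aqzj cpxq fsoi
Hunk 4: at line 10 remove [aqzj] add [khym,dvt,xjhwg] -> 16 lines: lkx clbf acgkq dbj bef ywf leab bhrh qes ceovn gxka khym dvt xjhwg cpxq fsoi
Final line 12: khym

Answer: khym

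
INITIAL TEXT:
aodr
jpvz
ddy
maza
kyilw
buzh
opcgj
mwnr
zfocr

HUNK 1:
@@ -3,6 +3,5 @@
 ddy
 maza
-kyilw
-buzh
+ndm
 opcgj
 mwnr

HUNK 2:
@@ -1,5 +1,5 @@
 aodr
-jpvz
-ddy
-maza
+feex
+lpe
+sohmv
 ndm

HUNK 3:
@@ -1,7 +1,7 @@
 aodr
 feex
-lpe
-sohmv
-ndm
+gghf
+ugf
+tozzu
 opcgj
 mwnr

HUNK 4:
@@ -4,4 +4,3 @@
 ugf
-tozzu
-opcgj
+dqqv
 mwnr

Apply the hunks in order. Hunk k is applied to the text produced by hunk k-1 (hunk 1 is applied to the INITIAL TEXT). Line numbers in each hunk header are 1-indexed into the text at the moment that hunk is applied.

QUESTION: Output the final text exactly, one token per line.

Hunk 1: at line 3 remove [kyilw,buzh] add [ndm] -> 8 lines: aodr jpvz ddy maza ndm opcgj mwnr zfocr
Hunk 2: at line 1 remove [jpvz,ddy,maza] add [feex,lpe,sohmv] -> 8 lines: aodr feex lpe sohmv ndm opcgj mwnr zfocr
Hunk 3: at line 1 remove [lpe,sohmv,ndm] add [gghf,ugf,tozzu] -> 8 lines: aodr feex gghf ugf tozzu opcgj mwnr zfocr
Hunk 4: at line 4 remove [tozzu,opcgj] add [dqqv] -> 7 lines: aodr feex gghf ugf dqqv mwnr zfocr

Answer: aodr
feex
gghf
ugf
dqqv
mwnr
zfocr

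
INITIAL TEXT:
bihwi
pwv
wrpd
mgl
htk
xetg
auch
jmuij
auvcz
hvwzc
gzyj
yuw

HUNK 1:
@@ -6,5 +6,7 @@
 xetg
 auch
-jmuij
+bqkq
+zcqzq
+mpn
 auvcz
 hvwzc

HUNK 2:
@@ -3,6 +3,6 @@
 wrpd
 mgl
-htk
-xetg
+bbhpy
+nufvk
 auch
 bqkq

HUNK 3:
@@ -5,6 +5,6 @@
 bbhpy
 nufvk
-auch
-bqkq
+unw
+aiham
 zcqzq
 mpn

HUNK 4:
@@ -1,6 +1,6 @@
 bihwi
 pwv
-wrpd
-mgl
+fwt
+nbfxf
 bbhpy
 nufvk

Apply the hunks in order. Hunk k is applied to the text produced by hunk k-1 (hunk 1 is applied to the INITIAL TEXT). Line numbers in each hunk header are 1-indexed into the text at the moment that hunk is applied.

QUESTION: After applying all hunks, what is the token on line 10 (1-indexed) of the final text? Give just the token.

Answer: mpn

Derivation:
Hunk 1: at line 6 remove [jmuij] add [bqkq,zcqzq,mpn] -> 14 lines: bihwi pwv wrpd mgl htk xetg auch bqkq zcqzq mpn auvcz hvwzc gzyj yuw
Hunk 2: at line 3 remove [htk,xetg] add [bbhpy,nufvk] -> 14 lines: bihwi pwv wrpd mgl bbhpy nufvk auch bqkq zcqzq mpn auvcz hvwzc gzyj yuw
Hunk 3: at line 5 remove [auch,bqkq] add [unw,aiham] -> 14 lines: bihwi pwv wrpd mgl bbhpy nufvk unw aiham zcqzq mpn auvcz hvwzc gzyj yuw
Hunk 4: at line 1 remove [wrpd,mgl] add [fwt,nbfxf] -> 14 lines: bihwi pwv fwt nbfxf bbhpy nufvk unw aiham zcqzq mpn auvcz hvwzc gzyj yuw
Final line 10: mpn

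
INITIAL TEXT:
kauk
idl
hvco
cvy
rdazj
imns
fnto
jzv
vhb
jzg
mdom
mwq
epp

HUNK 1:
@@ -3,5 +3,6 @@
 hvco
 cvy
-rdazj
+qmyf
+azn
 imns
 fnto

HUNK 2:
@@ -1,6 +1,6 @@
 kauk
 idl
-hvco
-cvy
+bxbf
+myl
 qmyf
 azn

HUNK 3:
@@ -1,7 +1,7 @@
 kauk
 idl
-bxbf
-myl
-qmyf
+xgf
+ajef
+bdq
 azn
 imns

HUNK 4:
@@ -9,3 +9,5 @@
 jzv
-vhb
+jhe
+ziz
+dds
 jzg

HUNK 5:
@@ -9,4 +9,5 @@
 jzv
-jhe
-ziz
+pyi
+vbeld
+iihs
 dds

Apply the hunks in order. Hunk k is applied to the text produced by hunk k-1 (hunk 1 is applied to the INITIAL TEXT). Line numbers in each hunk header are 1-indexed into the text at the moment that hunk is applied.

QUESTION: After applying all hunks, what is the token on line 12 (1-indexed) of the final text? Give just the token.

Answer: iihs

Derivation:
Hunk 1: at line 3 remove [rdazj] add [qmyf,azn] -> 14 lines: kauk idl hvco cvy qmyf azn imns fnto jzv vhb jzg mdom mwq epp
Hunk 2: at line 1 remove [hvco,cvy] add [bxbf,myl] -> 14 lines: kauk idl bxbf myl qmyf azn imns fnto jzv vhb jzg mdom mwq epp
Hunk 3: at line 1 remove [bxbf,myl,qmyf] add [xgf,ajef,bdq] -> 14 lines: kauk idl xgf ajef bdq azn imns fnto jzv vhb jzg mdom mwq epp
Hunk 4: at line 9 remove [vhb] add [jhe,ziz,dds] -> 16 lines: kauk idl xgf ajef bdq azn imns fnto jzv jhe ziz dds jzg mdom mwq epp
Hunk 5: at line 9 remove [jhe,ziz] add [pyi,vbeld,iihs] -> 17 lines: kauk idl xgf ajef bdq azn imns fnto jzv pyi vbeld iihs dds jzg mdom mwq epp
Final line 12: iihs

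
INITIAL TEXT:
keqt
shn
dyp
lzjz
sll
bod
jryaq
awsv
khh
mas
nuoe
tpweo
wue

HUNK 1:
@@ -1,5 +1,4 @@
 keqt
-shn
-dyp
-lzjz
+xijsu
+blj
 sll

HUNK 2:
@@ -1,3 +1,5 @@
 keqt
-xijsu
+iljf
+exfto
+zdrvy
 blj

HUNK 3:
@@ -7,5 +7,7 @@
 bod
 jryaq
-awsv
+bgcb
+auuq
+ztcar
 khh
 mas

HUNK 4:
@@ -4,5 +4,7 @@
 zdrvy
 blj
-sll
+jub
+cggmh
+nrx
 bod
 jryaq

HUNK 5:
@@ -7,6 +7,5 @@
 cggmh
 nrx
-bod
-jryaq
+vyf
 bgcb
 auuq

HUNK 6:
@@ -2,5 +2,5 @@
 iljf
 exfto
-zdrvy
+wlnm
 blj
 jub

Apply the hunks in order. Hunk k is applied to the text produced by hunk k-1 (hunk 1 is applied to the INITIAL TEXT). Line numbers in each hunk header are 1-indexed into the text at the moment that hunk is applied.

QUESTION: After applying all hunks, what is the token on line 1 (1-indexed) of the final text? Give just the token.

Hunk 1: at line 1 remove [shn,dyp,lzjz] add [xijsu,blj] -> 12 lines: keqt xijsu blj sll bod jryaq awsv khh mas nuoe tpweo wue
Hunk 2: at line 1 remove [xijsu] add [iljf,exfto,zdrvy] -> 14 lines: keqt iljf exfto zdrvy blj sll bod jryaq awsv khh mas nuoe tpweo wue
Hunk 3: at line 7 remove [awsv] add [bgcb,auuq,ztcar] -> 16 lines: keqt iljf exfto zdrvy blj sll bod jryaq bgcb auuq ztcar khh mas nuoe tpweo wue
Hunk 4: at line 4 remove [sll] add [jub,cggmh,nrx] -> 18 lines: keqt iljf exfto zdrvy blj jub cggmh nrx bod jryaq bgcb auuq ztcar khh mas nuoe tpweo wue
Hunk 5: at line 7 remove [bod,jryaq] add [vyf] -> 17 lines: keqt iljf exfto zdrvy blj jub cggmh nrx vyf bgcb auuq ztcar khh mas nuoe tpweo wue
Hunk 6: at line 2 remove [zdrvy] add [wlnm] -> 17 lines: keqt iljf exfto wlnm blj jub cggmh nrx vyf bgcb auuq ztcar khh mas nuoe tpweo wue
Final line 1: keqt

Answer: keqt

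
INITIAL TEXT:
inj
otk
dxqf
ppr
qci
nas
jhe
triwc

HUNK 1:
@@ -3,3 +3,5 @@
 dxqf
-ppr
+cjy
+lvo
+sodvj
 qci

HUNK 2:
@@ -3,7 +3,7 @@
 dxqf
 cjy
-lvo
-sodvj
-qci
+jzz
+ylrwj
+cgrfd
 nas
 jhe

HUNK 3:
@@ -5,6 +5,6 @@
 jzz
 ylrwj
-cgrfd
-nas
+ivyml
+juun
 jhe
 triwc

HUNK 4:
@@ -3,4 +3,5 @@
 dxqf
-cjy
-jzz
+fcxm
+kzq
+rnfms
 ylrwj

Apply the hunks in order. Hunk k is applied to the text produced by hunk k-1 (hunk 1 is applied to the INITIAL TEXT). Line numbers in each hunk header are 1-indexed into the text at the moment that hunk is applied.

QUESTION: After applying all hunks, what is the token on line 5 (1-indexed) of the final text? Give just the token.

Answer: kzq

Derivation:
Hunk 1: at line 3 remove [ppr] add [cjy,lvo,sodvj] -> 10 lines: inj otk dxqf cjy lvo sodvj qci nas jhe triwc
Hunk 2: at line 3 remove [lvo,sodvj,qci] add [jzz,ylrwj,cgrfd] -> 10 lines: inj otk dxqf cjy jzz ylrwj cgrfd nas jhe triwc
Hunk 3: at line 5 remove [cgrfd,nas] add [ivyml,juun] -> 10 lines: inj otk dxqf cjy jzz ylrwj ivyml juun jhe triwc
Hunk 4: at line 3 remove [cjy,jzz] add [fcxm,kzq,rnfms] -> 11 lines: inj otk dxqf fcxm kzq rnfms ylrwj ivyml juun jhe triwc
Final line 5: kzq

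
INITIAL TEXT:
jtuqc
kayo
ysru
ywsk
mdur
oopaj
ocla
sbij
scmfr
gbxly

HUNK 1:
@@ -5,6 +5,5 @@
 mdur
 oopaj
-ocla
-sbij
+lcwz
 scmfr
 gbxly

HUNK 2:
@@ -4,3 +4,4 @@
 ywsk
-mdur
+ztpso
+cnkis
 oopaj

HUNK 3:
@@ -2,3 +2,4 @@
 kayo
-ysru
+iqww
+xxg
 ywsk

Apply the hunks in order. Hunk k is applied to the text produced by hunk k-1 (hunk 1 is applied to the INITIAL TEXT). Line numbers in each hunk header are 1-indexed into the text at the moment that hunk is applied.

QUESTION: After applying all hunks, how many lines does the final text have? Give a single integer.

Answer: 11

Derivation:
Hunk 1: at line 5 remove [ocla,sbij] add [lcwz] -> 9 lines: jtuqc kayo ysru ywsk mdur oopaj lcwz scmfr gbxly
Hunk 2: at line 4 remove [mdur] add [ztpso,cnkis] -> 10 lines: jtuqc kayo ysru ywsk ztpso cnkis oopaj lcwz scmfr gbxly
Hunk 3: at line 2 remove [ysru] add [iqww,xxg] -> 11 lines: jtuqc kayo iqww xxg ywsk ztpso cnkis oopaj lcwz scmfr gbxly
Final line count: 11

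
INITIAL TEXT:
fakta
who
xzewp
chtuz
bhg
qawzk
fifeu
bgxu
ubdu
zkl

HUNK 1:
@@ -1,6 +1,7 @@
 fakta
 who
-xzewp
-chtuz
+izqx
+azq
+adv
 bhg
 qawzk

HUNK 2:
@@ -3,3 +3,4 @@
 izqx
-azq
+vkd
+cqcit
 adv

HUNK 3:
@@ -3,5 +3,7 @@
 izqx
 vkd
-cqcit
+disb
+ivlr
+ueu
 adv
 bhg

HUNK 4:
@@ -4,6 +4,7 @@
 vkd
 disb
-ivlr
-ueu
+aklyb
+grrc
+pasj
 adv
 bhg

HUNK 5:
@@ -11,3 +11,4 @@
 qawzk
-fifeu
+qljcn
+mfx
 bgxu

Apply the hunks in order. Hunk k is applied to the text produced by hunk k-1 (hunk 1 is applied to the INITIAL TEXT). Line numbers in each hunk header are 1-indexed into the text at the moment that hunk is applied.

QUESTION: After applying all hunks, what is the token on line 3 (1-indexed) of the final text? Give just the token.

Hunk 1: at line 1 remove [xzewp,chtuz] add [izqx,azq,adv] -> 11 lines: fakta who izqx azq adv bhg qawzk fifeu bgxu ubdu zkl
Hunk 2: at line 3 remove [azq] add [vkd,cqcit] -> 12 lines: fakta who izqx vkd cqcit adv bhg qawzk fifeu bgxu ubdu zkl
Hunk 3: at line 3 remove [cqcit] add [disb,ivlr,ueu] -> 14 lines: fakta who izqx vkd disb ivlr ueu adv bhg qawzk fifeu bgxu ubdu zkl
Hunk 4: at line 4 remove [ivlr,ueu] add [aklyb,grrc,pasj] -> 15 lines: fakta who izqx vkd disb aklyb grrc pasj adv bhg qawzk fifeu bgxu ubdu zkl
Hunk 5: at line 11 remove [fifeu] add [qljcn,mfx] -> 16 lines: fakta who izqx vkd disb aklyb grrc pasj adv bhg qawzk qljcn mfx bgxu ubdu zkl
Final line 3: izqx

Answer: izqx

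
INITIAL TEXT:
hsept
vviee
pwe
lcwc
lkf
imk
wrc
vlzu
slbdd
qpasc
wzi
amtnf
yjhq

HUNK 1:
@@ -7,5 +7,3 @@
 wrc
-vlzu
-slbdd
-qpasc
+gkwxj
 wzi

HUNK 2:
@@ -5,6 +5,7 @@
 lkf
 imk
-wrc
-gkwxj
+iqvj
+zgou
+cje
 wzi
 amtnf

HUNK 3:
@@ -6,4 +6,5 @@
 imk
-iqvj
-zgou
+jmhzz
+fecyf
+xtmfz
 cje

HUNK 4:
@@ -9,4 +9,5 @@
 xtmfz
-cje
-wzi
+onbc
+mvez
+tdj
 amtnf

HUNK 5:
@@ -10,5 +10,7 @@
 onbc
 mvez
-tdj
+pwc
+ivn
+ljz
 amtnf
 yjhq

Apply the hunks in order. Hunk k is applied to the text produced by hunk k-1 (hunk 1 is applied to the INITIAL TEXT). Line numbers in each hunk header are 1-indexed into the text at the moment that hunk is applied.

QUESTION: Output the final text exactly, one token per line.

Answer: hsept
vviee
pwe
lcwc
lkf
imk
jmhzz
fecyf
xtmfz
onbc
mvez
pwc
ivn
ljz
amtnf
yjhq

Derivation:
Hunk 1: at line 7 remove [vlzu,slbdd,qpasc] add [gkwxj] -> 11 lines: hsept vviee pwe lcwc lkf imk wrc gkwxj wzi amtnf yjhq
Hunk 2: at line 5 remove [wrc,gkwxj] add [iqvj,zgou,cje] -> 12 lines: hsept vviee pwe lcwc lkf imk iqvj zgou cje wzi amtnf yjhq
Hunk 3: at line 6 remove [iqvj,zgou] add [jmhzz,fecyf,xtmfz] -> 13 lines: hsept vviee pwe lcwc lkf imk jmhzz fecyf xtmfz cje wzi amtnf yjhq
Hunk 4: at line 9 remove [cje,wzi] add [onbc,mvez,tdj] -> 14 lines: hsept vviee pwe lcwc lkf imk jmhzz fecyf xtmfz onbc mvez tdj amtnf yjhq
Hunk 5: at line 10 remove [tdj] add [pwc,ivn,ljz] -> 16 lines: hsept vviee pwe lcwc lkf imk jmhzz fecyf xtmfz onbc mvez pwc ivn ljz amtnf yjhq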